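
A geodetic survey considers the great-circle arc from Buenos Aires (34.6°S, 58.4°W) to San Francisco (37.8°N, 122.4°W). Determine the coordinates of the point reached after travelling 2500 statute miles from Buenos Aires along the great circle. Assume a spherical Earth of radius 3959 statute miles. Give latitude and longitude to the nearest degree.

Write both endpoints as unit vectors p₁, p₂ with components (cos φ cos λ, cos φ sin λ, sin φ).
The central angle between the endpoints is δ = arccos(p₁·p₂) ≈ 1.634 rad (93.6°). The total great-circle distance is δ·R ≈ 1.634 × 3959 ≈ 6468 mi, so the target fraction is f = 2500/6468 ≈ 0.387.
Interpolate at f ≈ 0.387 with slerp weights a = sin((1−f)δ)/sin δ ≈ 0.844, b = sin(fδ)/sin δ ≈ 0.592.
p = a·p₁ + b·p₂ ≈ (0.114, -0.987, -0.117); φ = arcsin(p_z) ≈ -6.72°, λ = atan2(p_y, p_x) ≈ -83.42°.

≈ (7°S, 83°W)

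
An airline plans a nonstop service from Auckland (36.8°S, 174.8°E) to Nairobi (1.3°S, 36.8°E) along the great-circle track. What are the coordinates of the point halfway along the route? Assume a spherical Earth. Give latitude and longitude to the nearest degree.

Write both endpoints as unit vectors p₁, p₂ with components (cos φ cos λ, cos φ sin λ, sin φ).
The central angle between the endpoints is δ = arccos(p₁·p₂) ≈ 2.191 rad (125.5°).
Interpolate at f = 1/2 with slerp weights a = sin((1−f)δ)/sin δ ≈ 1.093, b = sin(fδ)/sin δ ≈ 1.093.
p = a·p₁ + b·p₂ ≈ (0.003, 0.734, -0.679); φ = arcsin(p_z) ≈ -42.80°, λ = atan2(p_y, p_x) ≈ 89.74°.

≈ 43°S, 90°E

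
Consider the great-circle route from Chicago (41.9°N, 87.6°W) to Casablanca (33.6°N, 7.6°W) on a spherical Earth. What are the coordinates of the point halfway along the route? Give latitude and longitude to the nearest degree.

≈ (45°N, 45°W)

Write both endpoints as unit vectors p₁, p₂ with components (cos φ cos λ, cos φ sin λ, sin φ).
The central angle between the endpoints is δ = arccos(p₁·p₂) ≈ 1.073 rad (61.5°).
Interpolate at f = 1/2 with slerp weights a = sin((1−f)δ)/sin δ ≈ 0.582, b = sin(fδ)/sin δ ≈ 0.582.
p = a·p₁ + b·p₂ ≈ (0.498, -0.497, 0.710); φ = arcsin(p_z) ≈ 45.27°, λ = atan2(p_y, p_x) ≈ -44.90°.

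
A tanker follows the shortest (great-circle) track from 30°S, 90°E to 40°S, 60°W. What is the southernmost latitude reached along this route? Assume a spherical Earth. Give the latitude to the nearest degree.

The great circle lies in the plane with unit normal n̂ = (p₁ × p₂)/|p₁ × p₂|.
Here n̂_z ≈ -0.343; the vertex latitude is φ_max = arccos|n̂_z| ≈ 69.9°.
Check via Clairaut: cos φ_max = |cos φ₁| · sin C = cos(30.0°)·sin(156.7°) ≈ 0.343, again giving ≈ 69.9°.

≈ 70°S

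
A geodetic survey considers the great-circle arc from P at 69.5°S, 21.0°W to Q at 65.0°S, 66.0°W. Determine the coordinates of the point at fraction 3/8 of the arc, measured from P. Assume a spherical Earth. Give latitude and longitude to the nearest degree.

≈ 69°S, 40°W

Write both endpoints as unit vectors p₁, p₂ with components (cos φ cos λ, cos φ sin λ, sin φ).
The central angle between the endpoints is δ = arccos(p₁·p₂) ≈ 0.306 rad (17.5°).
Interpolate at f = 3/8 with slerp weights a = sin((1−f)δ)/sin δ ≈ 0.631, b = sin(fδ)/sin δ ≈ 0.380.
p = a·p₁ + b·p₂ ≈ (0.272, -0.226, -0.936); φ = arcsin(p_z) ≈ -69.31°, λ = atan2(p_y, p_x) ≈ -39.75°.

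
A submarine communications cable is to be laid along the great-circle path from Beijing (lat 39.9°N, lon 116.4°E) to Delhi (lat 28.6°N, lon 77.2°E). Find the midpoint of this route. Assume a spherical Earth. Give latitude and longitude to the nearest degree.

Write both endpoints as unit vectors p₁, p₂ with components (cos φ cos λ, cos φ sin λ, sin φ).
The central angle between the endpoints is δ = arccos(p₁·p₂) ≈ 0.593 rad (34.0°).
Interpolate at f = 1/2 with slerp weights a = sin((1−f)δ)/sin δ ≈ 0.523, b = sin(fδ)/sin δ ≈ 0.523.
p = a·p₁ + b·p₂ ≈ (-0.077, 0.807, 0.586); φ = arcsin(p_z) ≈ 35.85°, λ = atan2(p_y, p_x) ≈ 95.43°.

≈ lat 36°N, lon 95°E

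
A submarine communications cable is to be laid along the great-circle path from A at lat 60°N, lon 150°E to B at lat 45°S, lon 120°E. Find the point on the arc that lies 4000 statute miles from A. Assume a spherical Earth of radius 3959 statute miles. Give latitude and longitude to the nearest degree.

≈ lat 4°N, lon 132°E

Convert each endpoint to a unit vector on the sphere (x = cos φ cos λ, y = cos φ sin λ, z = sin φ).
The central angle between the endpoints is δ = arccos(p₁·p₂) ≈ 1.882 rad (107.8°). The total great-circle distance is δ·R ≈ 1.882 × 3959 ≈ 7451 mi, so the target fraction is f = 4000/7451 ≈ 0.537.
Interpolate at f ≈ 0.537 with slerp weights a = sin((1−f)δ)/sin δ ≈ 0.804, b = sin(fδ)/sin δ ≈ 0.890.
p = a·p₁ + b·p₂ ≈ (-0.663, 0.746, 0.067); φ = arcsin(p_z) ≈ 3.85°, λ = atan2(p_y, p_x) ≈ 131.62°.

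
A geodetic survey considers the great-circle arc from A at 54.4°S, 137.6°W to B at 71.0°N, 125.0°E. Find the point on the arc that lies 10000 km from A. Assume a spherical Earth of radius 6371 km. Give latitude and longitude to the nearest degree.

≈ 30°N, 175°W

From cos δ = sin φ₁ sin φ₂ + cos φ₁ cos φ₂ cos Δλ, the central angle is δ ≈ 2.487 rad (142.5°). The total great-circle distance is δ·R ≈ 2.487 × 6371 ≈ 15844 km, so the target fraction is f = 10000/15844 ≈ 0.631.
Interpolate at f ≈ 0.631 with slerp weights a = sin((1−f)δ)/sin δ ≈ 1.304, b = sin(fδ)/sin δ ≈ 1.642.
p = a·p₁ + b·p₂ ≈ (-0.867, -0.074, 0.493); φ = arcsin(p_z) ≈ 29.51°, λ = atan2(p_y, p_x) ≈ -175.13°.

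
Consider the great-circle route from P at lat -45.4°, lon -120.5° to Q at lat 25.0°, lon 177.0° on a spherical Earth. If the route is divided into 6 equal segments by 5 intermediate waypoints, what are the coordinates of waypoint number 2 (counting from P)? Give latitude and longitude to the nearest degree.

≈ lat -24°, lon -147°

Write both endpoints as unit vectors p₁, p₂ with components (cos φ cos λ, cos φ sin λ, sin φ).
The central angle between the endpoints is δ = arccos(p₁·p₂) ≈ 1.578 rad (90.4°).
Interpolate at f = 2/6 with slerp weights a = sin((1−f)δ)/sin δ ≈ 0.868, b = sin(fδ)/sin δ ≈ 0.502.
p = a·p₁ + b·p₂ ≈ (-0.764, -0.502, -0.406); φ = arcsin(p_z) ≈ -23.96°, λ = atan2(p_y, p_x) ≈ -146.71°.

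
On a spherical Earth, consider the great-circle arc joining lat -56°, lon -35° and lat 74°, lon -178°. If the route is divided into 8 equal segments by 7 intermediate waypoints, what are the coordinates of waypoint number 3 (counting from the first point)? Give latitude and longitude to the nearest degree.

Write both endpoints as unit vectors p₁, p₂ with components (cos φ cos λ, cos φ sin λ, sin φ).
The central angle between the endpoints is δ = arccos(p₁·p₂) ≈ 2.739 rad (156.9°).
Interpolate at f = 3/8 with slerp weights a = sin((1−f)δ)/sin δ ≈ 2.527, b = sin(fδ)/sin δ ≈ 2.184.
p = a·p₁ + b·p₂ ≈ (0.556, -0.831, 0.005); φ = arcsin(p_z) ≈ 0.27°, λ = atan2(p_y, p_x) ≈ -56.24°.

≈ lat 0°, lon -56°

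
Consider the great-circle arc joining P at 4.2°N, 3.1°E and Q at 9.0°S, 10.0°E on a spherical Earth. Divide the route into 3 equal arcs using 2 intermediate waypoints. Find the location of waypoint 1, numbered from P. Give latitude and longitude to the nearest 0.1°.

From cos δ = sin φ₁ sin φ₂ + cos φ₁ cos φ₂ cos Δλ, the central angle is δ ≈ 0.260 rad (14.9°).
Interpolate at f = 1/3 with slerp weights a = sin((1−f)δ)/sin δ ≈ 0.671, b = sin(fδ)/sin δ ≈ 0.337.
p = a·p₁ + b·p₂ ≈ (0.996, 0.094, -0.004); φ = arcsin(p_z) ≈ -0.20°, λ = atan2(p_y, p_x) ≈ 5.39°.

≈ 0.2°S, 5.4°E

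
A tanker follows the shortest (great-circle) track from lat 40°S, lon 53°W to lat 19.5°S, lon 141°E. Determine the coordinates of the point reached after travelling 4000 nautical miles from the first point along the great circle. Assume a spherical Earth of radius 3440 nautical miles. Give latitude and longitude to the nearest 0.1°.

Convert each endpoint to a unit vector on the sphere (x = cos φ cos λ, y = cos φ sin λ, z = sin φ).
The central angle between the endpoints is δ = arccos(p₁·p₂) ≈ 2.078 rad (119.1°). The total great-circle distance is δ·R ≈ 2.078 × 3440 ≈ 7150 nmi, so the target fraction is f = 4000/7150 ≈ 0.559.
Interpolate at f ≈ 0.559 with slerp weights a = sin((1−f)δ)/sin δ ≈ 0.907, b = sin(fδ)/sin δ ≈ 1.050.
p = a·p₁ + b·p₂ ≈ (-0.351, 0.068, -0.934); φ = arcsin(p_z) ≈ -69.04°, λ = atan2(p_y, p_x) ≈ 169.04°.

≈ lat 69.0°S, lon 169.0°E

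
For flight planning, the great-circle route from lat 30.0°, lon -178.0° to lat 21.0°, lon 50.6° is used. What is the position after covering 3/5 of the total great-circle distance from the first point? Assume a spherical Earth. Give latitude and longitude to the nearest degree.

The haversine formula gives a central angle δ ≈ 1.934 rad (110.8°) between the endpoints.
Interpolate at f = 3/5 with slerp weights a = sin((1−f)δ)/sin δ ≈ 0.748, b = sin(fδ)/sin δ ≈ 0.981.
p = a·p₁ + b·p₂ ≈ (-0.066, 0.685, 0.725); φ = arcsin(p_z) ≈ 46.50°, λ = atan2(p_y, p_x) ≈ 95.48°.

≈ lat 47°, lon 95°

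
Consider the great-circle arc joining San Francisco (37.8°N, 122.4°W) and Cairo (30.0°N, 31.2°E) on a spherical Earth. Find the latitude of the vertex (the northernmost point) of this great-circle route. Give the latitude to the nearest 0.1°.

The great circle lies in the plane with unit normal n̂ = (p₁ × p₂)/|p₁ × p₂|.
Here n̂_z ≈ +0.320; the vertex latitude is φ_max = arccos|n̂_z| ≈ 71.4°.
Check via Clairaut: cos φ_max = |cos φ₁| · sin C = cos(37.8°)·sin(23.9°) ≈ 0.320, again giving ≈ 71.4°.

≈ 71.4°N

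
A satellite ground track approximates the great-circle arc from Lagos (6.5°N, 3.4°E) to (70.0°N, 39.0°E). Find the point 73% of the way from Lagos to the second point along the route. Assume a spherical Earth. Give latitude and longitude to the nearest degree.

≈ (54°N, 20°E)

The haversine formula gives a central angle δ ≈ 1.178 rad (67.5°) between the endpoints.
Interpolate at f = 0.73 with slerp weights a = sin((1−f)δ)/sin δ ≈ 0.339, b = sin(fδ)/sin δ ≈ 0.820.
p = a·p₁ + b·p₂ ≈ (0.554, 0.197, 0.809); φ = arcsin(p_z) ≈ 54.01°, λ = atan2(p_y, p_x) ≈ 19.54°.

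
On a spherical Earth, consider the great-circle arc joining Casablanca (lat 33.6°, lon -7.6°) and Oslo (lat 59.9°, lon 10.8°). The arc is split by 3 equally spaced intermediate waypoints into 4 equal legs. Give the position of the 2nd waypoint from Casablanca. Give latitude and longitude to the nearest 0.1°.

Convert each endpoint to a unit vector on the sphere (x = cos φ cos λ, y = cos φ sin λ, z = sin φ).
The central angle between the endpoints is δ = arccos(p₁·p₂) ≈ 0.505 rad (28.9°).
Interpolate at f = 2/4 with slerp weights a = sin((1−f)δ)/sin δ ≈ 0.516, b = sin(fδ)/sin δ ≈ 0.516.
p = a·p₁ + b·p₂ ≈ (0.681, -0.008, 0.733); φ = arcsin(p_z) ≈ 47.10°, λ = atan2(p_y, p_x) ≈ -0.70°.

≈ lat 47.1°, lon -0.7°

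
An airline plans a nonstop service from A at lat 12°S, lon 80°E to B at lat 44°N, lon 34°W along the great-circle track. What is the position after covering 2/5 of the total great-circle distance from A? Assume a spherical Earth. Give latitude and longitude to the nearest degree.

From cos δ = sin φ₁ sin φ₂ + cos φ₁ cos φ₂ cos Δλ, the central angle is δ ≈ 2.016 rad (115.5°).
Interpolate at f = 2/5 with slerp weights a = sin((1−f)δ)/sin δ ≈ 1.036, b = sin(fδ)/sin δ ≈ 0.800.
p = a·p₁ + b·p₂ ≈ (0.653, 0.677, 0.340); φ = arcsin(p_z) ≈ 19.88°, λ = atan2(p_y, p_x) ≈ 46.02°.

≈ lat 20°N, lon 46°E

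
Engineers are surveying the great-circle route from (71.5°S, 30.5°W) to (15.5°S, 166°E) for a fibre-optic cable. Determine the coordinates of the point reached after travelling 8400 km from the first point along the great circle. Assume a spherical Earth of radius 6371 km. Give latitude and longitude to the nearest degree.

≈ (32°S, 168°E)

The haversine formula gives a central angle δ ≈ 1.611 rad (92.3°) between the endpoints. The total great-circle distance is δ·R ≈ 1.611 × 6371 ≈ 10261 km, so the target fraction is f = 8400/10261 ≈ 0.819.
Interpolate at f ≈ 0.819 with slerp weights a = sin((1−f)δ)/sin δ ≈ 0.288, b = sin(fδ)/sin δ ≈ 0.969.
p = a·p₁ + b·p₂ ≈ (-0.827, 0.180, -0.532); φ = arcsin(p_z) ≈ -32.16°, λ = atan2(p_y, p_x) ≈ 167.76°.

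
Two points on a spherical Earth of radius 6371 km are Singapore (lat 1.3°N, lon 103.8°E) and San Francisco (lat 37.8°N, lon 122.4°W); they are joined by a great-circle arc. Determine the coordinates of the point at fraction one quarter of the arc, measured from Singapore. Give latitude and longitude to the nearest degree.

From cos δ = sin φ₁ sin φ₂ + cos φ₁ cos φ₂ cos Δλ, the central angle is δ ≈ 2.133 rad (122.2°).
Interpolate at f = 1/4 with slerp weights a = sin((1−f)δ)/sin δ ≈ 1.181, b = sin(fδ)/sin δ ≈ 0.601.
p = a·p₁ + b·p₂ ≈ (-0.536, 0.746, 0.395); φ = arcsin(p_z) ≈ 23.26°, λ = atan2(p_y, p_x) ≈ 125.69°.

≈ lat 23°N, lon 126°E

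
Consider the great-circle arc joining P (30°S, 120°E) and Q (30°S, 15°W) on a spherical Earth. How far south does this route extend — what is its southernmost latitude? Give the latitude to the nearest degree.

≈ 56°S

The great circle lies in the plane with unit normal n̂ = (p₁ × p₂)/|p₁ × p₂|.
Here n̂_z ≈ -0.552; the vertex latitude is φ_max = arccos|n̂_z| ≈ 56.5°.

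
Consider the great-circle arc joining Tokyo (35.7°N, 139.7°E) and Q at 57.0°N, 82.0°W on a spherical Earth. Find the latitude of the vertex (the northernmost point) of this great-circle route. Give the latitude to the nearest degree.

The great circle lies in the plane with unit normal n̂ = (p₁ × p₂)/|p₁ × p₂|.
Here n̂_z ≈ +0.298; the vertex latitude is φ_max = arccos|n̂_z| ≈ 72.7°.

≈ 73°N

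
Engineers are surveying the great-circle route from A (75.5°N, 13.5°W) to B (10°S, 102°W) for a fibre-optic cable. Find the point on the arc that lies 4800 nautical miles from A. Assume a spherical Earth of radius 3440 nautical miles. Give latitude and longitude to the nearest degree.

Convert each endpoint to a unit vector on the sphere (x = cos φ cos λ, y = cos φ sin λ, z = sin φ).
The central angle between the endpoints is δ = arccos(p₁·p₂) ≈ 1.733 rad (99.3°). The total great-circle distance is δ·R ≈ 1.733 × 3440 ≈ 5962 nmi, so the target fraction is f = 4800/5962 ≈ 0.805.
Interpolate at f ≈ 0.805 with slerp weights a = sin((1−f)δ)/sin δ ≈ 0.336, b = sin(fδ)/sin δ ≈ 0.998.
p = a·p₁ + b·p₂ ≈ (-0.123, -0.981, 0.152); φ = arcsin(p_z) ≈ 8.74°, λ = atan2(p_y, p_x) ≈ -97.12°.

≈ (9°N, 97°W)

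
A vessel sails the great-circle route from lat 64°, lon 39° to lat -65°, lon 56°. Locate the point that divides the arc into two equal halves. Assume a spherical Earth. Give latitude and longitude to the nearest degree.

From cos δ = sin φ₁ sin φ₂ + cos φ₁ cos φ₂ cos Δλ, the central angle is δ ≈ 2.262 rad (129.6°).
Interpolate at f = 1/2 with slerp weights a = sin((1−f)δ)/sin δ ≈ 1.174, b = sin(fδ)/sin δ ≈ 1.174.
p = a·p₁ + b·p₂ ≈ (0.678, 0.735, -0.009); φ = arcsin(p_z) ≈ -0.51°, λ = atan2(p_y, p_x) ≈ 47.34°.

≈ lat -1°, lon 47°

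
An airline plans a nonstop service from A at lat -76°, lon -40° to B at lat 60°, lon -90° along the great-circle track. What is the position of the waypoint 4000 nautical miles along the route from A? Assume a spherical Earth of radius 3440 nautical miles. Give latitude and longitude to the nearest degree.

≈ lat -12°, lon -74°

Convert each endpoint to a unit vector on the sphere (x = cos φ cos λ, y = cos φ sin λ, z = sin φ).
The central angle between the endpoints is δ = arccos(p₁·p₂) ≈ 2.438 rad (139.7°). The total great-circle distance is δ·R ≈ 2.438 × 3440 ≈ 8387 nmi, so the target fraction is f = 4000/8387 ≈ 0.477.
Interpolate at f ≈ 0.477 with slerp weights a = sin((1−f)δ)/sin δ ≈ 1.479, b = sin(fδ)/sin δ ≈ 1.419.
p = a·p₁ + b·p₂ ≈ (0.274, -0.939, -0.206); φ = arcsin(p_z) ≈ -11.89°, λ = atan2(p_y, p_x) ≈ -73.74°.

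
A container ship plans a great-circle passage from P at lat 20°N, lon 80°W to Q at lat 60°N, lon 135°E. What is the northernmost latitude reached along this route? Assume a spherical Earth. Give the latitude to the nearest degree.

The great circle lies in the plane with unit normal n̂ = (p₁ × p₂)/|p₁ × p₂|.
Here n̂_z ≈ -0.271; the vertex latitude is φ_max = arccos|n̂_z| ≈ 74.3°.
Check via Clairaut: cos φ_max = |cos φ₁| · sin C = cos(20.0°)·sin(16.7°) ≈ 0.271, again giving ≈ 74.3°.

≈ 74°N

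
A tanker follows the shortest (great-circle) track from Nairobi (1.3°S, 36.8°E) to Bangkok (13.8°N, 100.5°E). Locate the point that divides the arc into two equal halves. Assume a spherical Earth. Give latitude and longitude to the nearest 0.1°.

From cos δ = sin φ₁ sin φ₂ + cos φ₁ cos φ₂ cos Δλ, the central angle is δ ≈ 1.132 rad (64.9°).
Interpolate at f = 1/2 with slerp weights a = sin((1−f)δ)/sin δ ≈ 0.592, b = sin(fδ)/sin δ ≈ 0.592.
p = a·p₁ + b·p₂ ≈ (0.369, 0.920, 0.128); φ = arcsin(p_z) ≈ 7.35°, λ = atan2(p_y, p_x) ≈ 68.13°.

≈ (7.3°N, 68.1°E)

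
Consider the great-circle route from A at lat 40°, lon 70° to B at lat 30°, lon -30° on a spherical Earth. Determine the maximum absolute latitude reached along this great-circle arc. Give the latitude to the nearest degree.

The great circle lies in the plane with unit normal n̂ = (p₁ × p₂)/|p₁ × p₂|.
Here n̂_z ≈ -0.668; the vertex latitude is φ_max = arccos|n̂_z| ≈ 48.1°.

≈ 48°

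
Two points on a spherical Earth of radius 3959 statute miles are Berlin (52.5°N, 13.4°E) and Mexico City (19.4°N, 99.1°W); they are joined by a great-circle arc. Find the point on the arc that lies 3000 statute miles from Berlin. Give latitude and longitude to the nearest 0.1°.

≈ 51.3°N, 60.3°W

Write both endpoints as unit vectors p₁, p₂ with components (cos φ cos λ, cos φ sin λ, sin φ).
The central angle between the endpoints is δ = arccos(p₁·p₂) ≈ 1.527 rad (87.5°). The total great-circle distance is δ·R ≈ 1.527 × 3959 ≈ 6045 mi, so the target fraction is f = 3000/6045 ≈ 0.496.
Interpolate at f ≈ 0.496 with slerp weights a = sin((1−f)δ)/sin δ ≈ 0.696, b = sin(fδ)/sin δ ≈ 0.688.
p = a·p₁ + b·p₂ ≈ (0.310, -0.543, 0.781); φ = arcsin(p_z) ≈ 51.34°, λ = atan2(p_y, p_x) ≈ -60.28°.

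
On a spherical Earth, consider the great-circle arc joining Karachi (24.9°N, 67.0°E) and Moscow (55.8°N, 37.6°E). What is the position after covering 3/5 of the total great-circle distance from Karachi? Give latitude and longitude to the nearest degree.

≈ 44°N, 53°E

Write both endpoints as unit vectors p₁, p₂ with components (cos φ cos λ, cos φ sin λ, sin φ).
The central angle between the endpoints is δ = arccos(p₁·p₂) ≈ 0.656 rad (37.6°).
Interpolate at f = 3/5 with slerp weights a = sin((1−f)δ)/sin δ ≈ 0.425, b = sin(fδ)/sin δ ≈ 0.629.
p = a·p₁ + b·p₂ ≈ (0.431, 0.571, 0.699); φ = arcsin(p_z) ≈ 44.35°, λ = atan2(p_y, p_x) ≈ 52.96°.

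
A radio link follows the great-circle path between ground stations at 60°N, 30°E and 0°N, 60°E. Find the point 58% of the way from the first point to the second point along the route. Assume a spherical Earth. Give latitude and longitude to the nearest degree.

The haversine formula gives a central angle δ ≈ 1.123 rad (64.3°) between the endpoints.
Interpolate at f = 0.58 with slerp weights a = sin((1−f)δ)/sin δ ≈ 0.504, b = sin(fδ)/sin δ ≈ 0.673.
p = a·p₁ + b·p₂ ≈ (0.555, 0.708, 0.437); φ = arcsin(p_z) ≈ 25.88°, λ = atan2(p_y, p_x) ≈ 51.95°.

≈ 26°N, 52°E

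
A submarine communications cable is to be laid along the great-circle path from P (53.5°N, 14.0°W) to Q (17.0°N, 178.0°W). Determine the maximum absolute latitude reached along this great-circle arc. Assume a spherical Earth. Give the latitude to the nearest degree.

The great circle lies in the plane with unit normal n̂ = (p₁ × p₂)/|p₁ × p₂|.
Here n̂_z ≈ -0.165; the vertex latitude is φ_max = arccos|n̂_z| ≈ 80.5°.

≈ 81°N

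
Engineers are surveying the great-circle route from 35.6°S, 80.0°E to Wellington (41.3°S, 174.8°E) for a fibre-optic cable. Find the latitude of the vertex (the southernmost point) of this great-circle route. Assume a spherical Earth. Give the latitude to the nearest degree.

≈ 50°S

The great circle lies in the plane with unit normal n̂ = (p₁ × p₂)/|p₁ × p₂|.
Here n̂_z ≈ +0.646; the vertex latitude is φ_max = arccos|n̂_z| ≈ 49.8°.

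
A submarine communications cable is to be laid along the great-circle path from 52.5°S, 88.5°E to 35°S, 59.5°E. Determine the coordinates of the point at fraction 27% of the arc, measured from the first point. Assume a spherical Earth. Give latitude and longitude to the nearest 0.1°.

≈ 48.6°S, 78.8°E

Convert each endpoint to a unit vector on the sphere (x = cos φ cos λ, y = cos φ sin λ, z = sin φ).
The central angle between the endpoints is δ = arccos(p₁·p₂) ≈ 0.471 rad (27.0°).
Interpolate at f = 0.27 with slerp weights a = sin((1−f)δ)/sin δ ≈ 0.743, b = sin(fδ)/sin δ ≈ 0.279.
p = a·p₁ + b·p₂ ≈ (0.128, 0.649, -0.750); φ = arcsin(p_z) ≈ -48.56°, λ = atan2(p_y, p_x) ≈ 78.85°.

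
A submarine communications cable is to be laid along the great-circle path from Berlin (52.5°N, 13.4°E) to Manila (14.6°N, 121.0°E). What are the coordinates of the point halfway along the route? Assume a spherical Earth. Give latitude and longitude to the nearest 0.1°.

≈ 47.0°N, 84.5°E

Write both endpoints as unit vectors p₁, p₂ with components (cos φ cos λ, cos φ sin λ, sin φ).
The central angle between the endpoints is δ = arccos(p₁·p₂) ≈ 1.549 rad (88.7°).
Interpolate at f = 1/2 with slerp weights a = sin((1−f)δ)/sin δ ≈ 0.700, b = sin(fδ)/sin δ ≈ 0.700.
p = a·p₁ + b·p₂ ≈ (0.066, 0.679, 0.731); φ = arcsin(p_z) ≈ 46.99°, λ = atan2(p_y, p_x) ≈ 84.48°.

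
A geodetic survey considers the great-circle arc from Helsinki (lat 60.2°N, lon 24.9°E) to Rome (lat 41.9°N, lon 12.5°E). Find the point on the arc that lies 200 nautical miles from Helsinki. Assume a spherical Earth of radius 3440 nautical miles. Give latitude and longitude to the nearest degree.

≈ lat 57°N, lon 22°E

From cos δ = sin φ₁ sin φ₂ + cos φ₁ cos φ₂ cos Δλ, the central angle is δ ≈ 0.346 rad (19.8°). The total great-circle distance is δ·R ≈ 0.346 × 3440 ≈ 1190 nmi, so the target fraction is f = 200/1190 ≈ 0.168.
Interpolate at f ≈ 0.168 with slerp weights a = sin((1−f)δ)/sin δ ≈ 0.837, b = sin(fδ)/sin δ ≈ 0.171.
p = a·p₁ + b·p₂ ≈ (0.502, 0.203, 0.841); φ = arcsin(p_z) ≈ 57.23°, λ = atan2(p_y, p_x) ≈ 22.00°.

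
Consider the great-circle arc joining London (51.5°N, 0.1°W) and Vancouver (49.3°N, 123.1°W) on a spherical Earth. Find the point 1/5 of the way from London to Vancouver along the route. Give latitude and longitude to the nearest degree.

≈ 62°N, 17°W

Write both endpoints as unit vectors p₁, p₂ with components (cos φ cos λ, cos φ sin λ, sin φ).
The central angle between the endpoints is δ = arccos(p₁·p₂) ≈ 1.189 rad (68.1°).
Interpolate at f = 1/5 with slerp weights a = sin((1−f)δ)/sin δ ≈ 0.877, b = sin(fδ)/sin δ ≈ 0.254.
p = a·p₁ + b·p₂ ≈ (0.456, -0.140, 0.879); φ = arcsin(p_z) ≈ 61.53°, λ = atan2(p_y, p_x) ≈ -17.04°.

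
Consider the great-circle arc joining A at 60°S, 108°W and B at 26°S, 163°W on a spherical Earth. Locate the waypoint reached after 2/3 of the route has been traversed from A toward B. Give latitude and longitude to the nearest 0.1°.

≈ 39.8°S, 151.5°W

Convert each endpoint to a unit vector on the sphere (x = cos φ cos λ, y = cos φ sin λ, z = sin φ).
The central angle between the endpoints is δ = arccos(p₁·p₂) ≈ 0.880 rad (50.4°).
Interpolate at f = 2/3 with slerp weights a = sin((1−f)δ)/sin δ ≈ 0.375, b = sin(fδ)/sin δ ≈ 0.718.
p = a·p₁ + b·p₂ ≈ (-0.675, -0.367, -0.640); φ = arcsin(p_z) ≈ -39.77°, λ = atan2(p_y, p_x) ≈ -151.47°.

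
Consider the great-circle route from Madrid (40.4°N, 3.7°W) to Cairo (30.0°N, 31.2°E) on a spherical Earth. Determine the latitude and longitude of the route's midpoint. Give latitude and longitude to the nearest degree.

The haversine formula gives a central angle δ ≈ 0.526 rad (30.1°) between the endpoints.
Interpolate at f = 1/2 with slerp weights a = sin((1−f)δ)/sin δ ≈ 0.518, b = sin(fδ)/sin δ ≈ 0.518.
p = a·p₁ + b·p₂ ≈ (0.777, 0.207, 0.594); φ = arcsin(p_z) ≈ 36.48°, λ = atan2(p_y, p_x) ≈ 14.91°.

≈ 36°N, 15°E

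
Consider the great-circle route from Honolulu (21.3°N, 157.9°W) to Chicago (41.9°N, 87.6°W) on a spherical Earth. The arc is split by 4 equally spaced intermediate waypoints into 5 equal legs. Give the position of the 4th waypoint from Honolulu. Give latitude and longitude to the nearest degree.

≈ 42°N, 104°W

Write both endpoints as unit vectors p₁, p₂ with components (cos φ cos λ, cos φ sin λ, sin φ).
The central angle between the endpoints is δ = arccos(p₁·p₂) ≈ 1.074 rad (61.6°).
Interpolate at f = 4/5 with slerp weights a = sin((1−f)δ)/sin δ ≈ 0.242, b = sin(fδ)/sin δ ≈ 0.861.
p = a·p₁ + b·p₂ ≈ (-0.182, -0.726, 0.663); φ = arcsin(p_z) ≈ 41.56°, λ = atan2(p_y, p_x) ≈ -104.11°.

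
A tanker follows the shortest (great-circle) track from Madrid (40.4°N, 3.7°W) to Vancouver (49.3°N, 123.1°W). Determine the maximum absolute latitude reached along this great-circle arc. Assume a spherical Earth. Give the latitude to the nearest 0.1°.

The great circle lies in the plane with unit normal n̂ = (p₁ × p₂)/|p₁ × p₂|.
Here n̂_z ≈ -0.447; the vertex latitude is φ_max = arccos|n̂_z| ≈ 63.5°.

≈ 63.5°N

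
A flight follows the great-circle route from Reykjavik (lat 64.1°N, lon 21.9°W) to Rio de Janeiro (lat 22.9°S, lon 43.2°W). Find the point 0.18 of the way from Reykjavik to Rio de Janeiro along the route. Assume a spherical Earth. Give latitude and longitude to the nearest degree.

≈ lat 49°N, lon 30°W

From cos δ = sin φ₁ sin φ₂ + cos φ₁ cos φ₂ cos Δλ, the central angle is δ ≈ 1.546 rad (88.6°).
Interpolate at f = 0.18 with slerp weights a = sin((1−f)δ)/sin δ ≈ 0.955, b = sin(fδ)/sin δ ≈ 0.275.
p = a·p₁ + b·p₂ ≈ (0.571, -0.329, 0.752); φ = arcsin(p_z) ≈ 48.75°, λ = atan2(p_y, p_x) ≈ -29.92°.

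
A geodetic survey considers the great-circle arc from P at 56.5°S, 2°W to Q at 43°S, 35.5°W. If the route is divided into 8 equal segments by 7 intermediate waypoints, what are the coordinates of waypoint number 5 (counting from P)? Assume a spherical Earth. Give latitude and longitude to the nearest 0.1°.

≈ 49.1°S, 25.2°W

Write both endpoints as unit vectors p₁, p₂ with components (cos φ cos λ, cos φ sin λ, sin φ).
The central angle between the endpoints is δ = arccos(p₁·p₂) ≈ 0.439 rad (25.1°).
Interpolate at f = 5/8 with slerp weights a = sin((1−f)δ)/sin δ ≈ 0.386, b = sin(fδ)/sin δ ≈ 0.637.
p = a·p₁ + b·p₂ ≈ (0.592, -0.278, -0.756); φ = arcsin(p_z) ≈ -49.13°, λ = atan2(p_y, p_x) ≈ -25.16°.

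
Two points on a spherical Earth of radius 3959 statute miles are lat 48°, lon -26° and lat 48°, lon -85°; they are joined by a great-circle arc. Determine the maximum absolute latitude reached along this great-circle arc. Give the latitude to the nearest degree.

≈ 52°

The great circle lies in the plane with unit normal n̂ = (p₁ × p₂)/|p₁ × p₂|.
Here n̂_z ≈ -0.617; the vertex latitude is φ_max = arccos|n̂_z| ≈ 51.9°.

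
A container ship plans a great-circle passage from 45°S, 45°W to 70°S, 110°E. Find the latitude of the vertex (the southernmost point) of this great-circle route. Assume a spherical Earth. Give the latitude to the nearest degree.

≈ 83°S

The great circle lies in the plane with unit normal n̂ = (p₁ × p₂)/|p₁ × p₂|.
Here n̂_z ≈ +0.114; the vertex latitude is φ_max = arccos|n̂_z| ≈ 83.4°.
Check via Clairaut: cos φ_max = |cos φ₁| · sin C = cos(45.0°)·sin(170.7°) ≈ 0.114, again giving ≈ 83.4°.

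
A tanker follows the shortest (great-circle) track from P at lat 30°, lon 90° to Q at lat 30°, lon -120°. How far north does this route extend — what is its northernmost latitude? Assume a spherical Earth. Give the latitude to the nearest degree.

≈ 66°

The great circle lies in the plane with unit normal n̂ = (p₁ × p₂)/|p₁ × p₂|.
Here n̂_z ≈ +0.409; the vertex latitude is φ_max = arccos|n̂_z| ≈ 65.9°.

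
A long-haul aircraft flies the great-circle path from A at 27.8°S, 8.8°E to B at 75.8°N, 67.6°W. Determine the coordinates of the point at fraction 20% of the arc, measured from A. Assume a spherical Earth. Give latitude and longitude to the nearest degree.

≈ 6°S, 3°E

Convert each endpoint to a unit vector on the sphere (x = cos φ cos λ, y = cos φ sin λ, z = sin φ).
The central angle between the endpoints is δ = arccos(p₁·p₂) ≈ 1.984 rad (113.6°).
Interpolate at f = 0.20 with slerp weights a = sin((1−f)δ)/sin δ ≈ 1.092, b = sin(fδ)/sin δ ≈ 0.422.
p = a·p₁ + b·p₂ ≈ (0.994, 0.052, -0.100); φ = arcsin(p_z) ≈ -5.75°, λ = atan2(p_y, p_x) ≈ 3.00°.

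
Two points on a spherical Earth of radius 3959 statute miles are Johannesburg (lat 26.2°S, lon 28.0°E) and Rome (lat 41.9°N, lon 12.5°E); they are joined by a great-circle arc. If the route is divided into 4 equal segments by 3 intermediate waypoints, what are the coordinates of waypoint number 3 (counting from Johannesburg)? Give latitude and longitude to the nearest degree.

From cos δ = sin φ₁ sin φ₂ + cos φ₁ cos φ₂ cos Δλ, the central angle is δ ≈ 1.215 rad (69.6°).
Interpolate at f = 3/4 with slerp weights a = sin((1−f)δ)/sin δ ≈ 0.319, b = sin(fδ)/sin δ ≈ 0.843.
p = a·p₁ + b·p₂ ≈ (0.865, 0.270, 0.422); φ = arcsin(p_z) ≈ 24.97°, λ = atan2(p_y, p_x) ≈ 17.34°.

≈ lat 25°N, lon 17°E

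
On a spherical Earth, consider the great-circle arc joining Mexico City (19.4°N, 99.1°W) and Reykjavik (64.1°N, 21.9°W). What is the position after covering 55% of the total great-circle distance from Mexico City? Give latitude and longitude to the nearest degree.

From cos δ = sin φ₁ sin φ₂ + cos φ₁ cos φ₂ cos Δλ, the central angle is δ ≈ 1.170 rad (67.0°).
Interpolate at f = 0.55 with slerp weights a = sin((1−f)δ)/sin δ ≈ 0.546, b = sin(fδ)/sin δ ≈ 0.652.
p = a·p₁ + b·p₂ ≈ (0.183, -0.614, 0.767); φ = arcsin(p_z) ≈ 50.13°, λ = atan2(p_y, p_x) ≈ -73.44°.

≈ 50°N, 73°W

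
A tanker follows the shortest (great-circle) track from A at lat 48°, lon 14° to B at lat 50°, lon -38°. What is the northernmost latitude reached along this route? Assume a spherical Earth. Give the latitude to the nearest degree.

The great circle lies in the plane with unit normal n̂ = (p₁ × p₂)/|p₁ × p₂|.
Here n̂_z ≈ -0.614; the vertex latitude is φ_max = arccos|n̂_z| ≈ 52.1°.

≈ 52°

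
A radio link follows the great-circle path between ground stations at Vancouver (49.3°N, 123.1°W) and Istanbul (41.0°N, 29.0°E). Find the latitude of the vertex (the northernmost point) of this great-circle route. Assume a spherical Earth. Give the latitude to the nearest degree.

≈ 77°N

The great circle lies in the plane with unit normal n̂ = (p₁ × p₂)/|p₁ × p₂|.
Here n̂_z ≈ +0.231; the vertex latitude is φ_max = arccos|n̂_z| ≈ 76.7°.
Check via Clairaut: cos φ_max = |cos φ₁| · sin C = cos(49.3°)·sin(20.7°) ≈ 0.231, again giving ≈ 76.7°.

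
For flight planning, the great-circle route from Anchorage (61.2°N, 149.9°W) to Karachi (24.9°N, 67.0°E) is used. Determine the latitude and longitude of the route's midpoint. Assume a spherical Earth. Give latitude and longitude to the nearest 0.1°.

Convert each endpoint to a unit vector on the sphere (x = cos φ cos λ, y = cos φ sin λ, z = sin φ).
The central angle between the endpoints is δ = arccos(p₁·p₂) ≈ 1.551 rad (88.9°).
Interpolate at f = 1/2 with slerp weights a = sin((1−f)δ)/sin δ ≈ 0.700, b = sin(fδ)/sin δ ≈ 0.700.
p = a·p₁ + b·p₂ ≈ (-0.044, 0.416, 0.909); φ = arcsin(p_z) ≈ 65.30°, λ = atan2(p_y, p_x) ≈ 96.00°.

≈ 65.3°N, 96.0°E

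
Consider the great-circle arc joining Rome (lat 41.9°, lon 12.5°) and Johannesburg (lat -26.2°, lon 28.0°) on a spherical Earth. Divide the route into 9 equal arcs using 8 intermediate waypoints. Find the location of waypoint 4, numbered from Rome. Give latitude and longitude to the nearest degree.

≈ lat 12°, lon 20°

Write both endpoints as unit vectors p₁, p₂ with components (cos φ cos λ, cos φ sin λ, sin φ).
The central angle between the endpoints is δ = arccos(p₁·p₂) ≈ 1.215 rad (69.6°).
Interpolate at f = 4/9 with slerp weights a = sin((1−f)δ)/sin δ ≈ 0.667, b = sin(fδ)/sin δ ≈ 0.548.
p = a·p₁ + b·p₂ ≈ (0.919, 0.338, 0.203); φ = arcsin(p_z) ≈ 11.71°, λ = atan2(p_y, p_x) ≈ 20.22°.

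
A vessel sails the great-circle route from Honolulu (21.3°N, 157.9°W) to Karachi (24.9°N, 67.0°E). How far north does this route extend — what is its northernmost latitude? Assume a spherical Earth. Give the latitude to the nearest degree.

The great circle lies in the plane with unit normal n̂ = (p₁ × p₂)/|p₁ × p₂|.
Here n̂_z ≈ -0.666; the vertex latitude is φ_max = arccos|n̂_z| ≈ 48.2°.
Check via Clairaut: cos φ_max = |cos φ₁| · sin C = cos(21.3°)·sin(45.7°) ≈ 0.666, again giving ≈ 48.2°.

≈ 48°N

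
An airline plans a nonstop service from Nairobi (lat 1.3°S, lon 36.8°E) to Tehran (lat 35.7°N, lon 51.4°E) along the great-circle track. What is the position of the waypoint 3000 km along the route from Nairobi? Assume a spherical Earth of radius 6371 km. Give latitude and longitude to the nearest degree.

≈ lat 24°N, lon 46°E

Write both endpoints as unit vectors p₁, p₂ with components (cos φ cos λ, cos φ sin λ, sin φ).
The central angle between the endpoints is δ = arccos(p₁·p₂) ≈ 0.688 rad (39.4°). The total great-circle distance is δ·R ≈ 0.688 × 6371 ≈ 4384 km, so the target fraction is f = 3000/4384 ≈ 0.684.
Interpolate at f ≈ 0.684 with slerp weights a = sin((1−f)δ)/sin δ ≈ 0.339, b = sin(fδ)/sin δ ≈ 0.714.
p = a·p₁ + b·p₂ ≈ (0.634, 0.657, 0.409); φ = arcsin(p_z) ≈ 24.15°, λ = atan2(p_y, p_x) ≈ 46.02°.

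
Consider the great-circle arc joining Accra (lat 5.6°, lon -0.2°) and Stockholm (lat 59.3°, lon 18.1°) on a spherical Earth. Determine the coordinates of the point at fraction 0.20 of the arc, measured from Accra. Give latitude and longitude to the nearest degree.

≈ lat 16°, lon 2°

From cos δ = sin φ₁ sin φ₂ + cos φ₁ cos φ₂ cos Δλ, the central angle is δ ≈ 0.969 rad (55.5°).
Interpolate at f = 0.20 with slerp weights a = sin((1−f)δ)/sin δ ≈ 0.849, b = sin(fδ)/sin δ ≈ 0.234.
p = a·p₁ + b·p₂ ≈ (0.958, 0.034, 0.284); φ = arcsin(p_z) ≈ 16.48°, λ = atan2(p_y, p_x) ≈ 2.04°.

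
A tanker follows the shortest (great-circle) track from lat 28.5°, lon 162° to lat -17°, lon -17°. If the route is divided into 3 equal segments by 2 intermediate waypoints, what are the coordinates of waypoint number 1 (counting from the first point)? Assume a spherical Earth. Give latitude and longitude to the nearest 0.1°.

≈ lat 83.3°, lon 125.8°

Convert each endpoint to a unit vector on the sphere (x = cos φ cos λ, y = cos φ sin λ, z = sin φ).
The central angle between the endpoints is δ = arccos(p₁·p₂) ≈ 2.940 rad (168.5°).
Interpolate at f = 1/3 with slerp weights a = sin((1−f)δ)/sin δ ≈ 4.626, b = sin(fδ)/sin δ ≈ 4.153.
p = a·p₁ + b·p₂ ≈ (-0.068, 0.095, 0.993); φ = arcsin(p_z) ≈ 83.27°, λ = atan2(p_y, p_x) ≈ 125.76°.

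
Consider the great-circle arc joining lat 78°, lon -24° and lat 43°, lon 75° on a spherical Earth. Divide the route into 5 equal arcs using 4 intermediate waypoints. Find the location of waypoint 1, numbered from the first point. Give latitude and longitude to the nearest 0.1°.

≈ lat 77.2°, lon 23.8°

Convert each endpoint to a unit vector on the sphere (x = cos φ cos λ, y = cos φ sin λ, z = sin φ).
The central angle between the endpoints is δ = arccos(p₁·p₂) ≈ 0.872 rad (50.0°).
Interpolate at f = 1/5 with slerp weights a = sin((1−f)δ)/sin δ ≈ 0.839, b = sin(fδ)/sin δ ≈ 0.227.
p = a·p₁ + b·p₂ ≈ (0.202, 0.089, 0.975); φ = arcsin(p_z) ≈ 77.23°, λ = atan2(p_y, p_x) ≈ 23.79°.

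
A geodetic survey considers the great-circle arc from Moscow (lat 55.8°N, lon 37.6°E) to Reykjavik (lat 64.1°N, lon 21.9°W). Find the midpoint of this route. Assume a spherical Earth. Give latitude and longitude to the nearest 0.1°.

≈ lat 63.3°N, lon 12.0°E

Convert each endpoint to a unit vector on the sphere (x = cos φ cos λ, y = cos φ sin λ, z = sin φ).
The central angle between the endpoints is δ = arccos(p₁·p₂) ≈ 0.518 rad (29.7°).
Interpolate at f = 1/2 with slerp weights a = sin((1−f)δ)/sin δ ≈ 0.517, b = sin(fδ)/sin δ ≈ 0.517.
p = a·p₁ + b·p₂ ≈ (0.440, 0.093, 0.893); φ = arcsin(p_z) ≈ 63.27°, λ = atan2(p_y, p_x) ≈ 11.95°.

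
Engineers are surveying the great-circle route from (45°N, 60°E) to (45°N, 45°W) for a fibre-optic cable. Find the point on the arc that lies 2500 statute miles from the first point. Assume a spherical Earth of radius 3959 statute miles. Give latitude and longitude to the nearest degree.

From cos δ = sin φ₁ sin φ₂ + cos φ₁ cos φ₂ cos Δλ, the central angle is δ ≈ 1.191 rad (68.2°). The total great-circle distance is δ·R ≈ 1.191 × 3959 ≈ 4716 mi, so the target fraction is f = 2500/4716 ≈ 0.530.
Interpolate at f ≈ 0.530 with slerp weights a = sin((1−f)δ)/sin δ ≈ 0.572, b = sin(fδ)/sin δ ≈ 0.636.
p = a·p₁ + b·p₂ ≈ (0.520, 0.032, 0.854); φ = arcsin(p_z) ≈ 58.61°, λ = atan2(p_y, p_x) ≈ 3.55°.

≈ (59°N, 4°E)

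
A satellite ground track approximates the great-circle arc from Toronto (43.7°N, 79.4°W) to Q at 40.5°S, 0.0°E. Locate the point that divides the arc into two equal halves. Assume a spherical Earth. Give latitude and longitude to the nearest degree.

Convert each endpoint to a unit vector on the sphere (x = cos φ cos λ, y = cos φ sin λ, z = sin φ).
The central angle between the endpoints is δ = arccos(p₁·p₂) ≈ 1.926 rad (110.3°).
Interpolate at f = 1/2 with slerp weights a = sin((1−f)δ)/sin δ ≈ 0.875, b = sin(fδ)/sin δ ≈ 0.875.
p = a·p₁ + b·p₂ ≈ (0.782, -0.622, 0.036); φ = arcsin(p_z) ≈ 2.08°, λ = atan2(p_y, p_x) ≈ -38.50°.

≈ 2°N, 38°W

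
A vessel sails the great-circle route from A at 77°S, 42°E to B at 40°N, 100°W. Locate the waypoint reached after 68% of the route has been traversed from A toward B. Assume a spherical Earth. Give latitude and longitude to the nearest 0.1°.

≈ 4.0°S, 91.3°W

Convert each endpoint to a unit vector on the sphere (x = cos φ cos λ, y = cos φ sin λ, z = sin φ).
The central angle between the endpoints is δ = arccos(p₁·p₂) ≈ 2.437 rad (139.7°).
Interpolate at f = 0.68 with slerp weights a = sin((1−f)δ)/sin δ ≈ 1.086, b = sin(fδ)/sin δ ≈ 1.539.
p = a·p₁ + b·p₂ ≈ (-0.023, -0.997, -0.069); φ = arcsin(p_z) ≈ -3.97°, λ = atan2(p_y, p_x) ≈ -91.33°.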